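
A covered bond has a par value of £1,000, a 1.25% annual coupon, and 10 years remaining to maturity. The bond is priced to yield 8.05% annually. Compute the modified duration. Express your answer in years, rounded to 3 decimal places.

8.525 years

Periodic yield y = 0.0805. First find Macaulay duration:
  t   CF        PV=CF/(1+0.0805)^t    t·PV
  1        12.50        11.5687        11.5687
  2        12.50        10.7068        21.4136
  3        12.50         9.9091        29.7274
  4        12.50         9.1709        36.6835
  5        12.50         8.4876        42.4381
  6        12.50         7.8553        47.1316
  7        12.50         7.2700        50.8903
  8        12.50         6.7284        53.8272
  9        12.50         6.2271        56.0441
  10    1,012.50       466.8177     4,668.1771
  Σ                    544.7417     5,017.9016
P = 544.7417; Macaulay duration = 5,017.9016 / 544.7417 = 9.21152 years.
Modified duration = D_Mac / (1 + y) = 9.21152 / 1.0805 = 8.52524 years.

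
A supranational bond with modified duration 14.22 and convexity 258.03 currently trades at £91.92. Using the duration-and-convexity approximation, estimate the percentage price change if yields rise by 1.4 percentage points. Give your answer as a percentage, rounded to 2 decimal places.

Duration effect: -D_mod·Δy = -14.22 × (+0.014) = -0.199080
Convexity effect: ½·C·(Δy)² = 0.5 × 258.03 × (0.014)² = +0.02528694
ΔP/P ≈ -0.199080 + 0.02528694 = -0.17379306
= -17.379306%.

-17.38%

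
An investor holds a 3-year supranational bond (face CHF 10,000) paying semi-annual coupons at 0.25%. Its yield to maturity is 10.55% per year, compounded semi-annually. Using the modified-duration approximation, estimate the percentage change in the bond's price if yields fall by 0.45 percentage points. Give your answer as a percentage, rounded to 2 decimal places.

+1.28%

Periodic yield y = 0.05275. Modified duration first:
  t   CF        PV=CF/(1+0.05275)^t    t·PV
  1        12.50        11.8737        11.8737
  2        12.50        11.2787        22.5574
  3        12.50        10.7136        32.1407
  4        12.50        10.1767        40.7070
  5        12.50         9.6668        48.3341
  6    10,012.50     7,355.1414    44,130.8486
  Σ                  7,408.8510    44,286.4615
P = 7,408.8510; D_Mac = 5.97751 half-year periods = 2.98875 yrs; D_mod = 2.98875/(1+0.05275) = 2.83900 yrs.
ΔP/P ≈ -D_mod · Δy = -2.83900 × (-0.0045) = +0.012775 = +1.2775%.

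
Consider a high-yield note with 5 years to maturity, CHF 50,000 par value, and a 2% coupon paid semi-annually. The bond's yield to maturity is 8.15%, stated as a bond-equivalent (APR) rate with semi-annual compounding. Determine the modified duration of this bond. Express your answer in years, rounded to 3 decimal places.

4.555 years

Periodic yield y = 0.04075. First find Macaulay duration:
  t   CF        PV=CF/(1+0.04075)^t    t·PV
  1       500.00       480.4228       480.4228
  2       500.00       461.6121       923.2242
  3       500.00       443.5379     1,330.6137
  4       500.00       426.1714     1,704.6857
  5       500.00       409.4849     2,047.4246
  6       500.00       393.4518     2,360.7105
  7       500.00       378.0464     2,646.3246
  8       500.00       363.2442     2,905.9533
  9       500.00       349.0215     3,141.1938
  10   50,500.00    33,870.9348   338,709.3477
  Σ                 37,575.9277   356,249.9009
P = 37,575.9277; Macaulay duration = 356,249.9009 / 37,575.9277 = 9.48080 half-year periods = 4.74040 years.
Modified duration = D_Mac / (1 + y) = 4.74040 / 1.04075 = 4.55479 years.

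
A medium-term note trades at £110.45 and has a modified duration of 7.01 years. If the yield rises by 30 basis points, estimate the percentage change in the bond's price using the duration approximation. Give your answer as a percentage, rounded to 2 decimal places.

-2.10%

Duration approximation: ΔP/P ≈ -D_mod · Δy = -7.01 × (+0.003) = -0.021030.
As a percentage: -2.1030%.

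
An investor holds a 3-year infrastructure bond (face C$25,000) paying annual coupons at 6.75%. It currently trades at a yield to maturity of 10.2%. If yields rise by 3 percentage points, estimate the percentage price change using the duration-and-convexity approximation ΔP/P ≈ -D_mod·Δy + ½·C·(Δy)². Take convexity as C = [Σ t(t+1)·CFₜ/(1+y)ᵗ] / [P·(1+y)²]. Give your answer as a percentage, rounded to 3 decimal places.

With y = 0.102:
  t   CF        PV=CF/(1+0.102)^t    t·PV        t(t+1)·PV
  1     1,687.50     1,531.3067     1,531.3067       3,062.6134
  2     1,687.50     1,389.5705     2,779.1410       8,337.4231
  3    26,687.50    19,941.7427    59,825.2282     239,300.9126
  Σ                 22,862.6200    64,135.6759     250,700.9492
P = 22,862.6200; D_Mac = 2.80526 yrs; D_mod = 2.54561 yrs; C = 9.02956.
Duration effect: -2.54561 × (+0.03) = -0.076368
Convexity effect: 0.5 × 9.02956 × (0.03)² = +0.0040633
ΔP/P ≈ -0.076368 + 0.0040633 = -0.072305 = -7.2305%.

-7.231%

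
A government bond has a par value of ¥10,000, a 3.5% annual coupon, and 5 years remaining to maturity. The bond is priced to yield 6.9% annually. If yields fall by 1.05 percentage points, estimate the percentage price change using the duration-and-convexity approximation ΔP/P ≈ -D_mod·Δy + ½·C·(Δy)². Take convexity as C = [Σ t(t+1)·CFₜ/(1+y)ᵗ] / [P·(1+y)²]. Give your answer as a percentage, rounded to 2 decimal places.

With y = 0.069:
  t   CF        PV=CF/(1+0.069)^t    t·PV        t(t+1)·PV
  1       350.00       327.4088       327.4088         654.8176
  2       350.00       306.2758       612.5515       1,837.6546
  3       350.00       286.5068       859.5204       3,438.0816
  4       350.00       268.0138     1,072.0554       5,360.2768
  5    10,350.00     7,413.9871    37,069.9353     222,419.6118
  Σ                  8,602.1923    39,941.4714     233,710.4424
P = 8,602.1923; D_Mac = 4.64317 yrs; D_mod = 4.34347 yrs; C = 23.77462.
Duration effect: -4.34347 × (-0.0105) = +0.045606
Convexity effect: 0.5 × 23.77462 × (-0.0105)² = +0.0013106
ΔP/P ≈ +0.045606 + 0.0013106 = +0.046917 = +4.6917%.

+4.69%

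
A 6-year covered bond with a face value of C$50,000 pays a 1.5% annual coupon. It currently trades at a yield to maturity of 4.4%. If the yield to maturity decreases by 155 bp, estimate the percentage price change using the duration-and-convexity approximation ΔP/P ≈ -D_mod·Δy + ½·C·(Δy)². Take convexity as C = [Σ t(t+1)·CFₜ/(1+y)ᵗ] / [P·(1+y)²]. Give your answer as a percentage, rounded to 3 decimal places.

+8.990%

With y = 0.044:
  t   CF        PV=CF/(1+0.044)^t    t·PV        t(t+1)·PV
  1       750.00       718.3908       718.3908       1,436.7816
  2       750.00       688.1138     1,376.2276       4,128.6828
  3       750.00       659.1128     1,977.3385       7,909.3540
  4       750.00       631.3341     2,525.3365      12,626.6826
  5       750.00       604.7262     3,023.6309      18,141.7854
  6    50,750.00    39,195.2153   235,171.2919   1,646,199.0434
  Σ                 42,496.8931   244,792.2162   1,690,442.3298
P = 42,496.8931; D_Mac = 5.76024 yrs; D_mod = 5.51747 yrs; C = 36.49574.
Duration effect: -5.51747 × (-0.0155) = +0.085521
Convexity effect: 0.5 × 36.49574 × (-0.0155)² = +0.0043841
ΔP/P ≈ +0.085521 + 0.0043841 = +0.089905 = +8.9905%.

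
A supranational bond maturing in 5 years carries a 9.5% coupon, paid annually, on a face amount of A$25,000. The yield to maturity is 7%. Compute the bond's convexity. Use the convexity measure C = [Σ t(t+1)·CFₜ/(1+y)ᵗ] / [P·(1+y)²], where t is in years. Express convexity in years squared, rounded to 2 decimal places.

20.98

With y = 0.07:
  t   CF        PV=CF/(1+0.07)^t    t·PV        t(t+1)·PV
  1     2,375.00     2,219.6262     2,219.6262       4,439.2523
  2     2,375.00     2,074.4170     4,148.8340      12,446.5019
  3     2,375.00     1,938.7075     5,816.1224      23,264.4895
  4     2,375.00     1,811.8761     7,247.5045      36,237.5226
  5    27,375.00    19,517.9967    97,589.9833     585,539.8999
  Σ                 27,562.6234   117,022.0703     661,927.6662
P = 27,562.6234.
Convexity = Σ t(t+1)·PV / [P·(1+y)²] = 661,927.6662 / (27,562.6234 × 1.144900) = 20.97599.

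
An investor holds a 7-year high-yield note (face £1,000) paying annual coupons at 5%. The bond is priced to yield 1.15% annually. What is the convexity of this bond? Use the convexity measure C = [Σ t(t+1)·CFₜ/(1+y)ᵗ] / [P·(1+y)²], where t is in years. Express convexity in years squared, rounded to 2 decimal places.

With y = 0.0115:
  t   CF        PV=CF/(1+0.0115)^t    t·PV        t(t+1)·PV
  1        50.00        49.4315        49.4315          98.8631
  2        50.00        48.8695        97.7391         293.2172
  3        50.00        48.3139       144.9418         579.7671
  4        50.00        47.7646       191.0585         955.2927
  5        50.00        47.2216       236.1079       1,416.6476
  6        50.00        46.6847       280.1083       1,960.7579
  7     1,050.00       969.2328     6,784.6294      54,277.0351
  Σ                  1,257.5187     7,784.0165      59,581.5807
P = 1,257.5187.
Convexity = Σ t(t+1)·PV / [P·(1+y)²] = 59,581.5807 / (1,257.5187 × 1.023132) = 46.30904.

46.31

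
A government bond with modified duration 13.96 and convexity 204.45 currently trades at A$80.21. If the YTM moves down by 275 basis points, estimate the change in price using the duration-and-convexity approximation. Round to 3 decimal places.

+A$36.993

Duration effect: -D_mod·Δy = -13.96 × (-0.0275) = +0.383900
Convexity effect: ½·C·(Δy)² = 0.5 × 204.45 × (-0.0275)² = +0.07730765625
ΔP/P ≈ +0.383900 + 0.07730765625 = +0.46120765625
ΔP ≈ 80.21 × (+0.46120765625) = +36.9934661078125.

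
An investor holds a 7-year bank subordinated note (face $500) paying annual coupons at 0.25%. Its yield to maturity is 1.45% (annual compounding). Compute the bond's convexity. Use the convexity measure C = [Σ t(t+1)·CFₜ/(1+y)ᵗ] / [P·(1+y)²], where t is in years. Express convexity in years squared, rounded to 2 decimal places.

53.84

With y = 0.0145:
  t   CF        PV=CF/(1+0.0145)^t    t·PV        t(t+1)·PV
  1         1.25         1.2321         1.2321           2.4643
  2         1.25         1.2145         2.4290           7.2871
  3         1.25         1.1972         3.5915          14.3660
  4         1.25         1.1801         4.7202          23.6011
  5         1.25         1.1632         5.8159          34.8956
  6         1.25         1.1466         6.8794          48.1556
  7       501.25       453.2001     3,172.4009      25,379.2073
  Σ                    460.3338     3,197.0691      25,509.9770
P = 460.3338.
Convexity = Σ t(t+1)·PV / [P·(1+y)²] = 25,509.9770 / (460.3338 × 1.029210) = 53.84348.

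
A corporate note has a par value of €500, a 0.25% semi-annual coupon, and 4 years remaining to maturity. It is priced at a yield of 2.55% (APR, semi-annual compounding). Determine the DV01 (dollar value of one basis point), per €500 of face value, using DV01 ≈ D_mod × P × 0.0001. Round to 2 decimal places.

Periodic yield y = 0.01275.
  t   CF        PV=CF/(1+0.01275)^t    t·PV
  1        0.625         0.6171         0.6171
  2        0.625         0.6094         1.2187
  3        0.625         0.6017         1.8051
  4        0.625         0.5941         2.3765
  5        0.625         0.5866         2.9332
  6        0.625         0.5793         3.4755
  7        0.625         0.5720         4.0037
  8      500.625       452.3708     3,618.9660
  Σ                    456.5309     3,635.3958
P = 456.5309; D_Mac = 7.96309 half-year periods = 3.98154 yrs; D_mod = 3.93142 yrs.
DV01 ≈ 3.93142 × 456.5309 × 0.0001 = 0.179481.

€0.18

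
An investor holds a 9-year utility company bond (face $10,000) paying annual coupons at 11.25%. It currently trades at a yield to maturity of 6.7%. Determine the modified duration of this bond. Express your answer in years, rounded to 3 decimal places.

Periodic yield y = 0.067. First find Macaulay duration:
  t   CF        PV=CF/(1+0.067)^t    t·PV
  1     1,125.00     1,054.3580     1,054.3580
  2     1,125.00       988.1518     1,976.3037
  3     1,125.00       926.1029     2,778.3088
  4     1,125.00       867.9503     3,471.8011
  5     1,125.00       813.4492     4,067.2459
  6     1,125.00       762.3704     4,574.2222
  7     1,125.00       714.4989     5,001.4926
  8     1,125.00       669.6335     5,357.0679
  9    11,125.00     6,206.1211    55,855.0898
  Σ                 13,002.6361    84,135.8900
P = 13,002.6361; Macaulay duration = 84,135.8900 / 13,002.6361 = 6.47068 years.
Modified duration = D_Mac / (1 + y) = 6.47068 / 1.067 = 6.06437 years.

6.064 years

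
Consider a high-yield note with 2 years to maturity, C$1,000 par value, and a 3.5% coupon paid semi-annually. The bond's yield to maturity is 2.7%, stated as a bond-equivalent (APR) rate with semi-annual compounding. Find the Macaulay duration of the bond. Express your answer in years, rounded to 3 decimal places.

Periodic yield y = 0.0135. Discount each cash flow and weight by its period:
  t   CF        PV=CF/(1+0.0135)^t    t·PV
  1        17.50        17.2669        17.2669
  2        17.50        17.0369        34.0738
  3        17.50        16.8100        50.4299
  4     1,017.50       964.3605     3,857.4419
  Σ                  1,015.4742     3,959.2125
Price P = Σ PV = 1,015.4742.
Macaulay duration = Σ(t·PV) / P = 3,959.2125 / 1,015.4742 = 3.89888 half-year periods.
In years: 3.89888 / 2 = 1.94944 years.

1.949 years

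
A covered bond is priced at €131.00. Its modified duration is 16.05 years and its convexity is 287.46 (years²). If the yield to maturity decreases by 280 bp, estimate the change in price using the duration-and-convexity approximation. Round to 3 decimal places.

+€73.633

Duration effect: -D_mod·Δy = -16.05 × (-0.028) = +0.449400
Convexity effect: ½·C·(Δy)² = 0.5 × 287.46 × (-0.028)² = +0.11268432
ΔP/P ≈ +0.449400 + 0.11268432 = +0.56208432
ΔP ≈ 131.00 × (+0.56208432) = +73.63304592.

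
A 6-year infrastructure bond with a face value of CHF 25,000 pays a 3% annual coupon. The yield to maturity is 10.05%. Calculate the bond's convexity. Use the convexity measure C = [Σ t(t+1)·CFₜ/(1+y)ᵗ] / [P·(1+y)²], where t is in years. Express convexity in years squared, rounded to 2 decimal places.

30.71

With y = 0.1005:
  t   CF        PV=CF/(1+0.1005)^t    t·PV        t(t+1)·PV
  1       750.00       681.5084       681.5084       1,363.0168
  2       750.00       619.2716     1,238.5432       3,715.6297
  3       750.00       562.7184     1,688.1552       6,752.6209
  4       750.00       511.3298     2,045.3191      10,226.5953
  5       750.00       464.6340     2,323.1702      13,939.0214
  6    25,750.00    14,495.6252    86,973.7513     608,816.2594
  Σ                 17,335.0875    94,950.4475     644,813.1435
P = 17,335.0875.
Convexity = Σ t(t+1)·PV / [P·(1+y)²] = 644,813.1435 / (17,335.0875 × 1.211100) = 30.71339.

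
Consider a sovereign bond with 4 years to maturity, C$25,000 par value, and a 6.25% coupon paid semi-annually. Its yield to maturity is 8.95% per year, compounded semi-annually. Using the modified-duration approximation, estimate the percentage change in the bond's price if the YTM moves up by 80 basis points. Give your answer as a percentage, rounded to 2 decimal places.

-2.74%

Periodic yield y = 0.04475. Modified duration first:
  t   CF        PV=CF/(1+0.04475)^t    t·PV
  1       781.25       747.7866       747.7866
  2       781.25       715.7565     1,431.5129
  3       781.25       685.0983     2,055.2949
  4       781.25       655.7533     2,623.0134
  5       781.25       627.6653     3,138.3266
  6       781.25       600.7804     3,604.6824
  7       781.25       575.0470     4,025.3293
  8    25,781.25    18,163.7256   145,309.8046
  Σ                 22,771.6130   162,935.7505
P = 22,771.6130; D_Mac = 7.15521 half-year periods = 3.57761 yrs; D_mod = 3.57761/(1+0.04475) = 3.42437 yrs.
ΔP/P ≈ -D_mod · Δy = -3.42437 × (+0.008) = -0.027395 = -2.7395%.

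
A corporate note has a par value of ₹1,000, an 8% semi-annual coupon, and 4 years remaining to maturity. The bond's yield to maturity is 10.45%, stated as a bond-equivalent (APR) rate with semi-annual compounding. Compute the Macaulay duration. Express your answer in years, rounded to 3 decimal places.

3.476 years

Periodic yield y = 0.05225. Discount each cash flow and weight by its period:
  t   CF        PV=CF/(1+0.05225)^t    t·PV
  1        40.00        38.0138        38.0138
  2        40.00        36.1262        72.2524
  3        40.00        34.3323       102.9970
  4        40.00        32.6275       130.5101
  5        40.00        31.0074       155.0370
  6        40.00        29.4677       176.8063
  7        40.00        28.0045       196.0313
  8     1,040.00       691.9614     5,535.6911
  Σ                    921.5408     6,407.3390
Price P = Σ PV = 921.5408.
Macaulay duration = Σ(t·PV) / P = 6,407.3390 / 921.5408 = 6.95285 half-year periods.
In years: 6.95285 / 2 = 3.47643 years.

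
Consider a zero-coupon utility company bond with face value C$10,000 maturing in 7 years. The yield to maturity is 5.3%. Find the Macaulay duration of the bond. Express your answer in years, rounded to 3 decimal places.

A zero-coupon bond has a single cash flow at maturity, so its Macaulay duration equals its maturity: 7 years.

7.000 years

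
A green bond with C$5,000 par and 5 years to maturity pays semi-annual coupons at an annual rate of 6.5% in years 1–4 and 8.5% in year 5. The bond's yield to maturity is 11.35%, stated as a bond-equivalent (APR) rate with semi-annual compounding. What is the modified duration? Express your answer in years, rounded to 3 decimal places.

4.043 years

Periodic yield y = 0.05675. First find Macaulay duration:
  t   CF        PV=CF/(1+0.05675)^t    t·PV
  1       162.50       153.7734       153.7734
  2       162.50       145.5154       291.0307
  3       162.50       137.7008       413.1025
  4       162.50       130.3060       521.2239
  5       162.50       123.3082       616.5412
  6       162.50       116.6863       700.1177
  7       162.50       110.4200       772.9397
  8       162.50       104.4901       835.9211
  9       212.50       129.3030     1,163.7271
  10    5,212.50     3,001.3974    30,013.9741
  Σ                  4,152.9006    35,482.3514
P = 4,152.9006; Macaulay duration = 35,482.3514 / 4,152.9006 = 8.54399 half-year periods = 4.27200 years.
Modified duration = D_Mac / (1 + y) = 4.27200 / 1.05675 = 4.04258 years.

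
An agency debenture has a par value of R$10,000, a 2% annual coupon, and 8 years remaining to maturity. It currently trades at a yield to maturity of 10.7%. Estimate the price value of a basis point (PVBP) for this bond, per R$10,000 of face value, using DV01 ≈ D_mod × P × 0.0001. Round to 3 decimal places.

R$3.578

Periodic yield y = 0.107.
  t   CF        PV=CF/(1+0.107)^t    t·PV
  1       200.00       180.6685       180.6685
  2       200.00       163.2055       326.4110
  3       200.00       147.4304       442.2913
  4       200.00       133.1802       532.7206
  5       200.00       120.3073       601.5364
  6       200.00       108.6787       652.0720
  7       200.00        98.1740       687.2183
  8    10,200.00     4,522.9231    36,183.3849
  Σ                  5,474.5676    39,606.3028
P = 5,474.5676; D_Mac = 7.23460 yrs; D_mod = 6.53532 yrs.
DV01 ≈ 6.53532 × 5,474.5676 × 0.0001 = 3.577805.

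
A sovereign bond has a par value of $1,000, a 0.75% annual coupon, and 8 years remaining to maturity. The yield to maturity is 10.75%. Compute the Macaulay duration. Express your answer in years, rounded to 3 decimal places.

7.674 years

Periodic yield y = 0.1075. Discount each cash flow and weight by its year:
  t   CF        PV=CF/(1+0.1075)^t    t·PV
  1         7.50         6.7720         6.7720
  2         7.50         6.1147        12.2294
  3         7.50         5.5212        16.5635
  4         7.50         4.9852        19.9410
  5         7.50         4.5013        22.5067
  6         7.50         4.0644        24.3865
  7         7.50         3.6699        25.6894
  8     1,007.50       445.1385     3,561.1081
  Σ                    480.7673     3,689.1966
Price P = Σ PV = 480.7673.
Macaulay duration = Σ(t·PV) / P = 3,689.1966 / 480.7673 = 7.67356 years.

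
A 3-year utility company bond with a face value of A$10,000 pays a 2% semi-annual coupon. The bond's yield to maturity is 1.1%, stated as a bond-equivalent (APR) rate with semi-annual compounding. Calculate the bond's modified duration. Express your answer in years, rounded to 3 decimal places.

2.912 years

Periodic yield y = 0.0055. First find Macaulay duration:
  t   CF        PV=CF/(1+0.0055)^t    t·PV
  1       100.00        99.4530        99.4530
  2       100.00        98.9090       197.8180
  3       100.00        98.3680       295.1040
  4       100.00        97.8299       391.3197
  5       100.00        97.2948       486.4740
  6    10,100.00     9,773.0231    58,638.1385
  Σ                 10,264.8778    60,108.3071
P = 10,264.8778; Macaulay duration = 60,108.3071 / 10,264.8778 = 5.85573 half-year periods = 2.92786 years.
Modified duration = D_Mac / (1 + y) = 2.92786 / 1.0055 = 2.91185 years.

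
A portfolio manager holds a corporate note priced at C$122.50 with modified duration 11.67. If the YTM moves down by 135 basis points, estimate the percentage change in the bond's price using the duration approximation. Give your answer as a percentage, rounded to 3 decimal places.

+15.755%

Duration approximation: ΔP/P ≈ -D_mod · Δy = -11.67 × (-0.0135) = +0.157545.
As a percentage: +15.7545%.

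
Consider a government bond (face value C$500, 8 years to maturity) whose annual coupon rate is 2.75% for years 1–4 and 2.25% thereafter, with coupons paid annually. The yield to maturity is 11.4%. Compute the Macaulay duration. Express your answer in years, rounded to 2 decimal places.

Periodic yield y = 0.114. Discount each cash flow and weight by its year:
  t   CF        PV=CF/(1+0.114)^t    t·PV
  1        13.75        12.3429        12.3429
  2        13.75        11.0798        22.1596
  3        13.75         9.9460        29.8379
  4        13.75         8.9282        35.7126
  5        11.25         6.5573        32.7866
  6        11.25         5.8863        35.3177
  7        11.25         5.2839        36.9874
  8       511.25       215.5519     1,724.4150
  Σ                    275.5762     1,929.5598
Price P = Σ PV = 275.5762.
Macaulay duration = Σ(t·PV) / P = 1,929.5598 / 275.5762 = 7.00191 years.

7.00 years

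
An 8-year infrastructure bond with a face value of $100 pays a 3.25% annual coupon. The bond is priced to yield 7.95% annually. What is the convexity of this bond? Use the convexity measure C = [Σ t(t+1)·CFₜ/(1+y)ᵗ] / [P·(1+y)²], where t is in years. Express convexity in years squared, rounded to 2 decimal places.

51.67

With y = 0.0795:
  t   CF        PV=CF/(1+0.0795)^t    t·PV        t(t+1)·PV
  1         3.25         3.0107         3.0107           6.0213
  2         3.25         2.7889         5.5779          16.7336
  3         3.25         2.5835         7.7506          31.0025
  4         3.25         2.3933         9.5731          47.8655
  5         3.25         2.2170        11.0851          66.5107
  6         3.25         2.0537        12.3225          86.2575
  7         3.25         1.9025        13.3175         106.5400
  8       103.25        55.9898       447.9184       4,031.2653
  Σ                     72.9395       510.5557       4,392.1964
P = 72.9395.
Convexity = Σ t(t+1)·PV / [P·(1+y)²] = 4,392.1964 / (72.9395 × 1.165320) = 51.67421.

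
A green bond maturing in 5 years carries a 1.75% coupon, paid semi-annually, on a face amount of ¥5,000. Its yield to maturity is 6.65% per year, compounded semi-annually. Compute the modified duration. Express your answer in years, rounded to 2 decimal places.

Periodic yield y = 0.03325. First find Macaulay duration:
  t   CF        PV=CF/(1+0.03325)^t    t·PV
  1        43.75        42.3421        42.3421
  2        43.75        40.9796        81.9591
  3        43.75        39.6608       118.9825
  4        43.75        38.3845       153.5382
  5        43.75        37.1493       185.7467
  6        43.75        35.9539       215.7232
  7        43.75        34.7969       243.5781
  8        43.75        33.6771       269.4168
  9        43.75        32.5934       293.3404
  10    5,043.75     3,636.6325    36,366.3247
  Σ                  3,972.1701    37,970.9518
P = 3,972.1701; Macaulay duration = 37,970.9518 / 3,972.1701 = 9.55925 half-year periods = 4.77962 years.
Modified duration = D_Mac / (1 + y) = 4.77962 / 1.03325 = 4.62581 years.

4.63 years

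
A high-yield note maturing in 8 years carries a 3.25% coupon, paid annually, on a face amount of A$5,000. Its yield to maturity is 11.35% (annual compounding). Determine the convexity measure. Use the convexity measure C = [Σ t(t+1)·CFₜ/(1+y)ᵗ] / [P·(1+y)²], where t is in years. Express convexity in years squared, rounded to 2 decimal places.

47.32

With y = 0.1135:
  t   CF        PV=CF/(1+0.1135)^t    t·PV        t(t+1)·PV
  1       162.50       145.9362       145.9362         291.8725
  2       162.50       131.0608       262.1217         786.3650
  3       162.50       117.7017       353.1051       1,412.4203
  4       162.50       105.7043       422.8170       2,114.0851
  5       162.50        94.9297       474.6487       2,847.8920
  6       162.50        85.2535       511.5208       3,580.6455
  7       162.50        76.5635       535.9445       4,287.5564
  8     5,162.50     2,184.4308    17,475.4465     157,279.0184
  Σ                  2,941.5805    20,181.5405     172,599.8552
P = 2,941.5805.
Convexity = Σ t(t+1)·PV / [P·(1+y)²] = 172,599.8552 / (2,941.5805 × 1.239882) = 47.32376.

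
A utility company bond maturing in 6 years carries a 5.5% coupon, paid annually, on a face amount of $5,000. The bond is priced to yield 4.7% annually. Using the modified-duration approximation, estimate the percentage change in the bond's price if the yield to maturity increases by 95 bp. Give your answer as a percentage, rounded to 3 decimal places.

-4.797%

Periodic yield y = 0.047. Modified duration first:
  t   CF        PV=CF/(1+0.047)^t    t·PV
  1       275.00       262.6552       262.6552
  2       275.00       250.8646       501.7291
  3       275.00       239.6032       718.8097
  4       275.00       228.8474       915.3896
  5       275.00       218.5744     1,092.8720
  6     5,275.00     4,004.4454    24,026.6723
  Σ                  5,204.9902    27,518.1278
P = 5,204.9902; D_Mac = 5.28687 yrs; D_mod = 5.28687/(1+0.047) = 5.04955 yrs.
ΔP/P ≈ -D_mod · Δy = -5.04955 × (+0.0095) = -0.047971 = -4.7971%.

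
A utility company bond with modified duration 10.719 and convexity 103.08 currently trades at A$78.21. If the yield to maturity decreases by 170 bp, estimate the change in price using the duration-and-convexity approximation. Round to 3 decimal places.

+A$15.417

Duration effect: -D_mod·Δy = -10.719 × (-0.017) = +0.182223
Convexity effect: ½·C·(Δy)² = 0.5 × 103.08 × (-0.017)² = +0.01489506
ΔP/P ≈ +0.182223 + 0.01489506 = +0.19711806
ΔP ≈ 78.21 × (+0.19711806) = +15.4166034726.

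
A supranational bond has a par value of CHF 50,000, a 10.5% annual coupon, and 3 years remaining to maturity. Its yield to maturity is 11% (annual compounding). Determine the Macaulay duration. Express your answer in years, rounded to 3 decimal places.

Periodic yield y = 0.11. Discount each cash flow and weight by its year:
  t   CF        PV=CF/(1+0.11)^t    t·PV
  1     5,250.00     4,729.7297     4,729.7297
  2     5,250.00     4,261.0178     8,522.0355
  3    55,250.00    40,398.3238   121,194.9715
  Σ                 49,389.0713   134,446.7367
Price P = Σ PV = 49,389.0713.
Macaulay duration = Σ(t·PV) / P = 134,446.7367 / 49,389.0713 = 2.72220 years.

2.722 years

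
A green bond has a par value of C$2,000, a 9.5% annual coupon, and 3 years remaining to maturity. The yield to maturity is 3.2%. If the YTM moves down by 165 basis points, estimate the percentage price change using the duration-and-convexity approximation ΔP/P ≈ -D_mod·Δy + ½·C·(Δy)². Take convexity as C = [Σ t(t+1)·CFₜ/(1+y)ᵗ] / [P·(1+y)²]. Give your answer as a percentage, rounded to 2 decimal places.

+4.56%

With y = 0.032:
  t   CF        PV=CF/(1+0.032)^t    t·PV        t(t+1)·PV
  1       190.00       184.1085       184.1085         368.2171
  2       190.00       178.3997       356.7995       1,070.3984
  3     2,190.00     1,992.5307     5,977.5921      23,910.3685
  Σ                  2,355.0390     6,518.5001      25,348.9839
P = 2,355.0390; D_Mac = 2.76789 yrs; D_mod = 2.68207 yrs; C = 10.10655.
Duration effect: -2.68207 × (-0.0165) = +0.044254
Convexity effect: 0.5 × 10.10655 × (-0.0165)² = +0.0013758
ΔP/P ≈ +0.044254 + 0.0013758 = +0.045630 = +4.5630%.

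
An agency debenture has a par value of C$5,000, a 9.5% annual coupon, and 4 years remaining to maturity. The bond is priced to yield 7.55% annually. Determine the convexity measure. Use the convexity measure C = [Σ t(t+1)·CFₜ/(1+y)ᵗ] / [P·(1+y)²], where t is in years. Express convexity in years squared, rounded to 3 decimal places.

14.571

With y = 0.0755:
  t   CF        PV=CF/(1+0.0755)^t    t·PV        t(t+1)·PV
  1       475.00       441.6550       441.6550         883.3101
  2       475.00       410.6509       821.3018       2,463.9054
  3       475.00       381.8232     1,145.4697       4,581.8790
  4     5,475.00     4,092.0644    16,368.2578      81,841.2889
  Σ                  5,326.1936    18,776.6844      89,770.3833
P = 5,326.1936.
Convexity = Σ t(t+1)·PV / [P·(1+y)²] = 89,770.3833 / (5,326.1936 × 1.156700) = 14.57120.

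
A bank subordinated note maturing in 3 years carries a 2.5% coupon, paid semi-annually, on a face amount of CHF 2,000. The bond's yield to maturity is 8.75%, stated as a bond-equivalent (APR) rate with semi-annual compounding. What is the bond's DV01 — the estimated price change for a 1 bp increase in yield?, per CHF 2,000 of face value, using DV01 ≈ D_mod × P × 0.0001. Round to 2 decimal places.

Periodic yield y = 0.04375.
  t   CF        PV=CF/(1+0.04375)^t    t·PV
  1        25.00        23.9521        23.9521
  2        25.00        22.9481        45.8962
  3        25.00        21.9862        65.9587
  4        25.00        21.0646        84.2586
  5        25.00        20.1817       100.9085
  6     2,025.00     1,566.1960     9,397.1757
  Σ                  1,676.3287     9,718.1497
P = 1,676.3287; D_Mac = 5.79728 half-year periods = 2.89864 yrs; D_mod = 2.77714 yrs.
DV01 ≈ 2.77714 × 1,676.3287 × 0.0001 = 0.465540.

CHF 0.47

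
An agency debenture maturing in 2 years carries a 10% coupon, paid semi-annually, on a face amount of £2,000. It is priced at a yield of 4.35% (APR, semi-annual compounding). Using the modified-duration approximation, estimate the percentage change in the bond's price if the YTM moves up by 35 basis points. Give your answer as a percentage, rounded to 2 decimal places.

-0.64%

Periodic yield y = 0.02175. Modified duration first:
  t   CF        PV=CF/(1+0.02175)^t    t·PV
  1       100.00        97.8713        97.8713
  2       100.00        95.7879       191.5758
  3       100.00        93.7489       281.2466
  4     2,100.00     1,926.8181     7,707.2723
  Σ                  2,214.2261     8,277.9660
P = 2,214.2261; D_Mac = 3.73854 half-year periods = 1.86927 yrs; D_mod = 1.86927/(1+0.02175) = 1.82948 yrs.
ΔP/P ≈ -D_mod · Δy = -1.82948 × (+0.0035) = -0.006403 = -0.6403%.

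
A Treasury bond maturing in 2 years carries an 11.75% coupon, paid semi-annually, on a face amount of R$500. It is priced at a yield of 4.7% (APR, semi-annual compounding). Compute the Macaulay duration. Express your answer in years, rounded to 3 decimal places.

Periodic yield y = 0.0235. Discount each cash flow and weight by its period:
  t   CF        PV=CF/(1+0.0235)^t    t·PV
  1       29.375        28.7005        28.7005
  2       29.375        28.0416        56.0831
  3       29.375        27.3977        82.1931
  4      529.375       482.4053     1,929.6211
  Σ                    566.5451     2,096.5979
Price P = Σ PV = 566.5451.
Macaulay duration = Σ(t·PV) / P = 2,096.5979 / 566.5451 = 3.70067 half-year periods.
In years: 3.70067 / 2 = 1.85034 years.

1.850 years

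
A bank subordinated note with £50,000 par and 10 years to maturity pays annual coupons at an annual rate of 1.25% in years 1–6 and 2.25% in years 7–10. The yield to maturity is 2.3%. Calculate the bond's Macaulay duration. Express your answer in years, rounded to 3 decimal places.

Periodic yield y = 0.023. Discount each cash flow and weight by its year:
  t   CF        PV=CF/(1+0.023)^t    t·PV
  1       625.00       610.9482       610.9482
  2       625.00       597.2123     1,194.4246
  3       625.00       583.7852     1,751.3557
  4       625.00       570.6601     2,282.6403
  5       625.00       557.8300     2,789.1499
  6       625.00       545.2883     3,271.7301
  7     1,125.00       959.4516     6,716.1614
  8     1,125.00       937.8804     7,503.0431
  9     1,125.00       916.7941     8,251.1471
  10   51,125.00    40,726.4902   407,264.9016
  Σ                 47,006.3404   441,635.5020
Price P = Σ PV = 47,006.3404.
Macaulay duration = Σ(t·PV) / P = 441,635.5020 / 47,006.3404 = 9.39523 years.

9.395 years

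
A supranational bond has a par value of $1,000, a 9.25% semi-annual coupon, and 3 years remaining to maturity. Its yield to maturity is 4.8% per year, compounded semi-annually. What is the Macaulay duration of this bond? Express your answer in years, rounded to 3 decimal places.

2.708 years

Periodic yield y = 0.024. Discount each cash flow and weight by its period:
  t   CF        PV=CF/(1+0.024)^t    t·PV
  1        46.25        45.1660        45.1660
  2        46.25        44.1074        88.2149
  3        46.25        43.0737       129.2210
  4        46.25        42.0641       168.2565
  5        46.25        41.0783       205.3913
  6     1,046.25       907.4772     5,444.8633
  Σ                  1,122.9667     6,081.1130
Price P = Σ PV = 1,122.9667.
Macaulay duration = Σ(t·PV) / P = 6,081.1130 / 1,122.9667 = 5.41522 half-year periods.
In years: 5.41522 / 2 = 2.70761 years.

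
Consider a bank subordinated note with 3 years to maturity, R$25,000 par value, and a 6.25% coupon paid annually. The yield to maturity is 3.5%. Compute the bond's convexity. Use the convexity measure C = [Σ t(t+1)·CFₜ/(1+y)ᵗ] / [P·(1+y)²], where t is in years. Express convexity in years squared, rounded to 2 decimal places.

10.38

With y = 0.035:
  t   CF        PV=CF/(1+0.035)^t    t·PV        t(t+1)·PV
  1     1,562.50     1,509.6618     1,509.6618       3,019.3237
  2     1,562.50     1,458.6105     2,917.2209       8,751.6628
  3    26,562.50    23,957.8531    71,873.5594     287,494.2374
  Σ                 26,926.1254    76,300.4421     299,265.2239
P = 26,926.1254.
Convexity = Σ t(t+1)·PV / [P·(1+y)²] = 299,265.2239 / (26,926.1254 × 1.071225) = 10.37532.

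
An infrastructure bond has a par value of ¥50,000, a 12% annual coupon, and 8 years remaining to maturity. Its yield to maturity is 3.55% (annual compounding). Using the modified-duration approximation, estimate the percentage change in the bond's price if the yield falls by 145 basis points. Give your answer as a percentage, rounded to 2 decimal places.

+8.51%

Periodic yield y = 0.0355. Modified duration first:
  t   CF        PV=CF/(1+0.0355)^t    t·PV
  1     6,000.00     5,794.3023     5,794.3023
  2     6,000.00     5,595.6565    11,191.3129
  3     6,000.00     5,403.8208    16,211.4625
  4     6,000.00     5,218.5619    20,874.2475
  5     6,000.00     5,039.6542    25,198.2708
  6     6,000.00     4,866.8799    29,201.2795
  7     6,000.00     4,700.0289    32,900.2023
  8    56,000.00    42,363.0481   338,904.3850
  Σ                 78,981.9525   480,275.4628
P = 78,981.9525; D_Mac = 6.08083 yrs; D_mod = 6.08083/(1+0.0355) = 5.87236 yrs.
ΔP/P ≈ -D_mod · Δy = -5.87236 × (-0.0145) = +0.085149 = +8.5149%.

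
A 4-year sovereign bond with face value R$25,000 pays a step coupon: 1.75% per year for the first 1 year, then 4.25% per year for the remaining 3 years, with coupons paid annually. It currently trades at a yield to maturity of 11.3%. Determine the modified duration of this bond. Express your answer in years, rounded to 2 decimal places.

Periodic yield y = 0.113. First find Macaulay duration:
  t   CF        PV=CF/(1+0.113)^t    t·PV
  1       437.50       393.0818       393.0818
  2     1,062.50       857.7063     1,715.4126
  3     1,062.50       770.6256     2,311.8769
  4    26,062.50    16,983.8214    67,935.2857
  Σ                 19,005.2351    72,355.6570
P = 19,005.2351; Macaulay duration = 72,355.6570 / 19,005.2351 = 3.80714 years.
Modified duration = D_Mac / (1 + y) = 3.80714 / 1.113 = 3.42061 years.

3.42 years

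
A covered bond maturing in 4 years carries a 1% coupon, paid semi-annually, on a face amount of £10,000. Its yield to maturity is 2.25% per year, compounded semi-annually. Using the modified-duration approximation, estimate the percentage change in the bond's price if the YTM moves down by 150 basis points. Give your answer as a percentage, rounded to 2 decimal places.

+5.83%

Periodic yield y = 0.01125. Modified duration first:
  t   CF        PV=CF/(1+0.01125)^t    t·PV
  1        50.00        49.4438        49.4438
  2        50.00        48.8937        97.7874
  3        50.00        48.3498       145.0493
  4        50.00        47.8119       191.2475
  5        50.00        47.2800       236.3999
  6        50.00        46.7540       280.5240
  7        50.00        46.2339       323.6371
  8    10,050.00     9,189.6249    73,516.9992
  Σ                  9,524.3919    74,841.0882
P = 9,524.3919; D_Mac = 7.85783 half-year periods = 3.92892 yrs; D_mod = 3.92892/(1+0.01125) = 3.88521 yrs.
ΔP/P ≈ -D_mod · Δy = -3.88521 × (-0.015) = +0.058278 = +5.8278%.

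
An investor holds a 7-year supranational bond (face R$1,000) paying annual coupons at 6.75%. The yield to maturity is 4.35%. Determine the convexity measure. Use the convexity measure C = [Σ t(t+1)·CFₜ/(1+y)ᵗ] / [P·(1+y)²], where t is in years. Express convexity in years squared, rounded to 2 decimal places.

With y = 0.0435:
  t   CF        PV=CF/(1+0.0435)^t    t·PV        t(t+1)·PV
  1        67.50        64.6862        64.6862         129.3723
  2        67.50        61.9896       123.9792         371.9376
  3        67.50        59.4055       178.2164         712.8656
  4        67.50        56.9291       227.7162       1,138.5811
  5        67.50        54.5559       272.7794       1,636.6762
  6        67.50        52.2816       313.6897       2,195.8281
  7     1,067.50       792.3567     5,546.4966      44,371.9727
  Σ                  1,142.2044     6,727.5637      50,557.2336
P = 1,142.2044.
Convexity = Σ t(t+1)·PV / [P·(1+y)²] = 50,557.2336 / (1,142.2044 × 1.088892) = 40.64944.

40.65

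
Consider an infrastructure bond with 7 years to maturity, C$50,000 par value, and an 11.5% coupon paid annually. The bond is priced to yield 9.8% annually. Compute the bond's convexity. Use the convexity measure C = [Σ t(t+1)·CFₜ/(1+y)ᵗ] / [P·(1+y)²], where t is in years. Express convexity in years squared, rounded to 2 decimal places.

With y = 0.098:
  t   CF        PV=CF/(1+0.098)^t    t·PV        t(t+1)·PV
  1     5,750.00     5,236.7942     5,236.7942      10,473.5883
  2     5,750.00     4,769.3936     9,538.7872      28,616.3616
  3     5,750.00     4,343.7100    13,031.1301      52,124.5202
  4     5,750.00     3,956.0201    15,824.0802      79,120.4010
  5     5,750.00     3,602.9327    18,014.6633     108,087.9796
  6     5,750.00     3,281.3594    19,688.1566     137,817.0960
  7    55,750.00    28,975.3367   202,827.3567   1,622,618.8539
  Σ                 54,165.5466   284,160.9682   2,038,858.8006
P = 54,165.5466.
Convexity = Σ t(t+1)·PV / [P·(1+y)²] = 2,038,858.8006 / (54,165.5466 × 1.205604) = 31.22190.

31.22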